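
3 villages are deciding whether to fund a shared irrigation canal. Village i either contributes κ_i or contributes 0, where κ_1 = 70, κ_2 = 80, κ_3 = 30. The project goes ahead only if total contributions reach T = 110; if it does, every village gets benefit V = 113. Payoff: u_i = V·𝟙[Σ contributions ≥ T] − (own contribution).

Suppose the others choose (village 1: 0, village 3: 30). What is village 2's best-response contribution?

Others' total = 30. Contributing 80 brings total to 110 ≥ 110: gain V − κ_2 = 33.
Best response: 80.

80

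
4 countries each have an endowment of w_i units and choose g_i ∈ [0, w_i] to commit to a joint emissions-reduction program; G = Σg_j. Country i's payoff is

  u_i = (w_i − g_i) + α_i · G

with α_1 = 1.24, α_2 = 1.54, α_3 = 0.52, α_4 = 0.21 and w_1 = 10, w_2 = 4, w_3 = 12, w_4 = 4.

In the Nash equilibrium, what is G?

14

∂u_i/∂g_i = α_i − 1, so country i contributes w_i if α_i > 1, else 0.
α_i > 1 for i ∈ {1, 2}; NE contributions (10, 4, 0, 0), G = 14.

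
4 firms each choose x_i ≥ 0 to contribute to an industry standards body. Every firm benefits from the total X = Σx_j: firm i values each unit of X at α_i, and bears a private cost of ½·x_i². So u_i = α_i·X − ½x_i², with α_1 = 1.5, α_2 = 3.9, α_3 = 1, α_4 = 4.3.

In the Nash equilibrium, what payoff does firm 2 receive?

Firm i's FOC: ∂u_i/∂x_i = α_i − x_i = 0, so x_i* = α_i.
NE contributions = (1.5, 3.9, 1, 4.3); X = 10.7.
u_2 = α_2·X − ½·(x_2)² = 3.9·10.7 − ½·3.9² = 34.125.

34.125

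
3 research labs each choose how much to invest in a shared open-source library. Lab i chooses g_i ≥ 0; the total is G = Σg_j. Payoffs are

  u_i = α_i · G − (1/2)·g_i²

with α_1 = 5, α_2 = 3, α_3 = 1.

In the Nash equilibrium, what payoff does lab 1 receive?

Lab i's FOC: ∂u_i/∂g_i = α_i − g_i = 0, so g_i* = α_i.
NE contributions = (5, 3, 1); G = 9.
u_1 = α_1·G − ½·(g_1)² = 5·9 − ½·5² = 32.5.

32.5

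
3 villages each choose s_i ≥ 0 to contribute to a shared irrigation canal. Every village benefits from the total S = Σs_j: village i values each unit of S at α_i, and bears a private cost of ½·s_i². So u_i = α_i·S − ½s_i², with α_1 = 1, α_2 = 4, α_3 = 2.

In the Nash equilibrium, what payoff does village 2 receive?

20

Village i's FOC: ∂u_i/∂s_i = α_i − s_i = 0, so s_i* = α_i.
NE contributions = (1, 4, 2); S = 7.
u_2 = α_2·S − ½·(s_2)² = 4·7 − ½·4² = 20.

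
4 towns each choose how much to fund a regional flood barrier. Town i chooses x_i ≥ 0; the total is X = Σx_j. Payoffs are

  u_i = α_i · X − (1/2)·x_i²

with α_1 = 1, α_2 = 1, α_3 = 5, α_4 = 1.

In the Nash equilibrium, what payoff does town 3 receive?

Town i's FOC: ∂u_i/∂x_i = α_i − x_i = 0, so x_i* = α_i.
NE contributions = (1, 1, 5, 1); X = 8.
u_3 = α_3·X − ½·(x_3)² = 5·8 − ½·5² = 27.5.

27.5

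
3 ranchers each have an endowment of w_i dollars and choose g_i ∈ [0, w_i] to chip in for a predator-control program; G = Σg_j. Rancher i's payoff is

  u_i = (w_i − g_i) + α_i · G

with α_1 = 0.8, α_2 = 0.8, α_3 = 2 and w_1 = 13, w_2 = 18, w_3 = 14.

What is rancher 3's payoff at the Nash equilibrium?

∂u_i/∂g_i = α_i − 1, so rancher i contributes w_i if α_i > 1, else 0.
α_i > 1 for i ∈ {3}; NE contributions (0, 0, 14), G = 14.
u_3 = (14 − 14) + 2·14 = 28.

28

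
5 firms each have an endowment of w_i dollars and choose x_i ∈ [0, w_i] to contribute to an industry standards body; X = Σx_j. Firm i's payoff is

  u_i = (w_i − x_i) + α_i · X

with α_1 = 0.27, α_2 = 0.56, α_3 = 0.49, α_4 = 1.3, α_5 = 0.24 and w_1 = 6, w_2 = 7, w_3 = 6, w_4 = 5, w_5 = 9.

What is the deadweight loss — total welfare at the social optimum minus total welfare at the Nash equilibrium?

52.08

∂u_i/∂x_i = α_i − 1, so firm i contributes w_i if α_i > 1, else 0.
α_i > 1 for i ∈ {4}; NE contributions (0, 0, 0, 5, 0), X = 5.
W^NE = Σw_i − X^NE + (Σα_i)·X^NE = 33 + 1.86·5 = 42.3.
Planner: ∂(Σu_j)/∂x_i = Σα_j − 1 = 1.86 > 0, so everyone contributes w_i; X^SO = 33, W^SO = 33 + 1.86·33 = 94.38.
Deadweight loss = 52.08.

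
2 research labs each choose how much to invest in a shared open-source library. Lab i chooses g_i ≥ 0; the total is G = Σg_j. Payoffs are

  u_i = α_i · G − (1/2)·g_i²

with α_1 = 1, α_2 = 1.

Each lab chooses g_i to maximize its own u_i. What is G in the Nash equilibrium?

Lab i's FOC: ∂u_i/∂g_i = α_i − g_i = 0, so g_i* = α_i.
NE contributions = (1, 1); G = 2.

2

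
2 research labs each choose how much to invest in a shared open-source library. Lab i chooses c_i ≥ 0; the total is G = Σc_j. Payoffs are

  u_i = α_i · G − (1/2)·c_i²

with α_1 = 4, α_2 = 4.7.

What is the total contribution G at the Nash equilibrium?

8.7

Lab i's FOC: ∂u_i/∂c_i = α_i − c_i = 0, so c_i* = α_i.
NE contributions = (4, 4.7); G = 8.7.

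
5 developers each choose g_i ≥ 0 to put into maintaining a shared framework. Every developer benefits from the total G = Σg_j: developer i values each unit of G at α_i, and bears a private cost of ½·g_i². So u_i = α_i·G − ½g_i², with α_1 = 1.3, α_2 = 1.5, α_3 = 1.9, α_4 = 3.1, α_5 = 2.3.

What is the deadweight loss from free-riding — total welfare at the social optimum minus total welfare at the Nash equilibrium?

Developer i's FOC: ∂u_i/∂g_i = α_i − g_i = 0, so g_i* = α_i.
NE contributions = (1.3, 1.5, 1.9, 3.1, 2.3); G = 10.1.
W^NE = (Σα)·G − ½Σα_i² = 10.1² − ½·22.45 = 90.785.
Planner sets g_i = Σα_j = 10.1 for every i, so G^SO = 5·10.1 = 50.5.
W^SO = (Σα)·G^SO − ½·5·(Σα)² = (5/2)·10.1² = 255.025.
Deadweight loss = W^SO − W^NE = 164.24.

164.24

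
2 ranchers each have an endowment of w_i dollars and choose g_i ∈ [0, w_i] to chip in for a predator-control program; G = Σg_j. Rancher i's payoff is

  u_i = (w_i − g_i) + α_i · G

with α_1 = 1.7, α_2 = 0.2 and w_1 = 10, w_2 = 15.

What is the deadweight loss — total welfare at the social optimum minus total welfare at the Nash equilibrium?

13.5

∂u_i/∂g_i = α_i − 1, so rancher i contributes w_i if α_i > 1, else 0.
α_i > 1 for i ∈ {1}; NE contributions (10, 0), G = 10.
W^NE = Σw_i − G^NE + (Σα_i)·G^NE = 25 + 0.9·10 = 34.
Planner: ∂(Σu_j)/∂g_i = Σα_j − 1 = 0.9 > 0, so everyone contributes w_i; G^SO = 25, W^SO = 25 + 0.9·25 = 47.5.
Deadweight loss = 13.5.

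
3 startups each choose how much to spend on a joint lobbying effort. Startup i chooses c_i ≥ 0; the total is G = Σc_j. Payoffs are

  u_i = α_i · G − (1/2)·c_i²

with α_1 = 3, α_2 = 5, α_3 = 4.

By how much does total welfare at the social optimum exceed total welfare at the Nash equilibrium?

Startup i's FOC: ∂u_i/∂c_i = α_i − c_i = 0, so c_i* = α_i.
NE contributions = (3, 5, 4); G = 12.
W^NE = (Σα)·G − ½Σα_i² = 12² − ½·50 = 119.
Planner sets c_i = Σα_j = 12 for every i, so G^SO = 3·12 = 36.
W^SO = (Σα)·G^SO − ½·3·(Σα)² = (3/2)·12² = 216.
Deadweight loss = W^SO − W^NE = 97.

97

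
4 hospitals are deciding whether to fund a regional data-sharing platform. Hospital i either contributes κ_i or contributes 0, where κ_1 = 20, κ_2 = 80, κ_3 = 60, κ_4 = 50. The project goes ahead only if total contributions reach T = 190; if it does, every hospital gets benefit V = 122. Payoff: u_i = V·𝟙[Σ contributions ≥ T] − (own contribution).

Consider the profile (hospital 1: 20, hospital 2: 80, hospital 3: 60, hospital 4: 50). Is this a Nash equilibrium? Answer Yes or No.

Total = 210 ≥ 190: provided.
Hospital 1 (pledges 20, payoff 102): dropping to 0 → total 190, payoff 122. Profitable deviation.

No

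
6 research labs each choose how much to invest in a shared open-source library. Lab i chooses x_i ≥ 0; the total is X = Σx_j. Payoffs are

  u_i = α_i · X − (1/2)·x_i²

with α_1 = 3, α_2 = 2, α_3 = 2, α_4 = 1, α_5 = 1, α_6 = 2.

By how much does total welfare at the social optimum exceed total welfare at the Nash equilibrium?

Lab i's FOC: ∂u_i/∂x_i = α_i − x_i = 0, so x_i* = α_i.
NE contributions = (3, 2, 2, 1, 1, 2); X = 11.
W^NE = (Σα)·X − ½Σα_i² = 11² − ½·23 = 109.5.
Planner sets x_i = Σα_j = 11 for every i, so X^SO = 6·11 = 66.
W^SO = (Σα)·X^SO − ½·6·(Σα)² = (6/2)·11² = 363.
Deadweight loss = W^SO − W^NE = 253.5.

253.5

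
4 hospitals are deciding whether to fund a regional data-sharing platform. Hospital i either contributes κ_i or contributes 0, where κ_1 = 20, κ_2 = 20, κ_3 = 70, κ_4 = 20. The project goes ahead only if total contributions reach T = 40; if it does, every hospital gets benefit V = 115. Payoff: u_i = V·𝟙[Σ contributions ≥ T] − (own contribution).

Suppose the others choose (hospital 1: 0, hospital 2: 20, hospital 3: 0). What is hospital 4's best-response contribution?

Others' total = 20. Contributing 20 brings total to 40 ≥ 40: gain V − κ_4 = 95.
Best response: 20.

20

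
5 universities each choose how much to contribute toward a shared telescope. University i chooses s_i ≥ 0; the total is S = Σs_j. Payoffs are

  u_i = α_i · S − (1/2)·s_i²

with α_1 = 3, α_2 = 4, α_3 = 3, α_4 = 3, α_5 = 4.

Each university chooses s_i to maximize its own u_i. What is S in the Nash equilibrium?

University i's FOC: ∂u_i/∂s_i = α_i − s_i = 0, so s_i* = α_i.
NE contributions = (3, 4, 3, 3, 4); S = 17.

17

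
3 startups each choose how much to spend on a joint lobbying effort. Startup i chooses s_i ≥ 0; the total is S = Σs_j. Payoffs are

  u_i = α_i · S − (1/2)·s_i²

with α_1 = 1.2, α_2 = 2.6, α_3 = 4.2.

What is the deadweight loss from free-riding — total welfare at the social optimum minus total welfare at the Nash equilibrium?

Startup i's FOC: ∂u_i/∂s_i = α_i − s_i = 0, so s_i* = α_i.
NE contributions = (1.2, 2.6, 4.2); S = 8.
W^NE = (Σα)·S − ½Σα_i² = 8² − ½·25.84 = 51.08.
Planner sets s_i = Σα_j = 8 for every i, so S^SO = 3·8 = 24.
W^SO = (Σα)·S^SO − ½·3·(Σα)² = (3/2)·8² = 96.
Deadweight loss = W^SO − W^NE = 44.92.

44.92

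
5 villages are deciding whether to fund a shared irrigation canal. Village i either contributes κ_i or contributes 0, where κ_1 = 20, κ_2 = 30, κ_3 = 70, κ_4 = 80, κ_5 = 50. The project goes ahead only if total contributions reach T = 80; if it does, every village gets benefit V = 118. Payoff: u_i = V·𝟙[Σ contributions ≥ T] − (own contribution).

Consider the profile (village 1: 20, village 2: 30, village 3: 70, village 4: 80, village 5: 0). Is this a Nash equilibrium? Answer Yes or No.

Total = 200 ≥ 80: provided.
Village 1 (pledges 20, payoff 98): dropping to 0 → total 180, payoff 118. Profitable deviation.

No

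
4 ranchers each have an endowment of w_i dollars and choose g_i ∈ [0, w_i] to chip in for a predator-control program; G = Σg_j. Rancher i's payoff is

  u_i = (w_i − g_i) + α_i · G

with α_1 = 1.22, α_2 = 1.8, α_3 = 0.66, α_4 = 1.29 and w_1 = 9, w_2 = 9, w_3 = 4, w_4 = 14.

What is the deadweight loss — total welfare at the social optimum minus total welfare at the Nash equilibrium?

∂u_i/∂g_i = α_i − 1, so rancher i contributes w_i if α_i > 1, else 0.
α_i > 1 for i ∈ {1, 2, 4}; NE contributions (9, 9, 0, 14), G = 32.
W^NE = Σw_i − G^NE + (Σα_i)·G^NE = 36 + 3.97·32 = 163.04.
Planner: ∂(Σu_j)/∂g_i = Σα_j − 1 = 3.97 > 0, so everyone contributes w_i; G^SO = 36, W^SO = 36 + 3.97·36 = 178.92.
Deadweight loss = 15.88.

15.88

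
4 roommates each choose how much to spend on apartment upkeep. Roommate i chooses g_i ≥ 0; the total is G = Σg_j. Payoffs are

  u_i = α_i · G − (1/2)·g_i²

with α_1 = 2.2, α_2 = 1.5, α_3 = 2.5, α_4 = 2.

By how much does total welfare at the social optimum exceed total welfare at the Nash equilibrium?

75.91

Roommate i's FOC: ∂u_i/∂g_i = α_i − g_i = 0, so g_i* = α_i.
NE contributions = (2.2, 1.5, 2.5, 2); G = 8.2.
W^NE = (Σα)·G − ½Σα_i² = 8.2² − ½·17.34 = 58.57.
Planner sets g_i = Σα_j = 8.2 for every i, so G^SO = 4·8.2 = 32.8.
W^SO = (Σα)·G^SO − ½·4·(Σα)² = (4/2)·8.2² = 134.48.
Deadweight loss = W^SO − W^NE = 75.91.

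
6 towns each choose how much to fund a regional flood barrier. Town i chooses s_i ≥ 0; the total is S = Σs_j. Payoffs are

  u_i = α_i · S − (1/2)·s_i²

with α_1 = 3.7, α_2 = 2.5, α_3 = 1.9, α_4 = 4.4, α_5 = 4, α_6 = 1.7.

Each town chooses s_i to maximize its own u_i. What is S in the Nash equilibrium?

18.2

Town i's FOC: ∂u_i/∂s_i = α_i − s_i = 0, so s_i* = α_i.
NE contributions = (3.7, 2.5, 1.9, 4.4, 4, 1.7); S = 18.2.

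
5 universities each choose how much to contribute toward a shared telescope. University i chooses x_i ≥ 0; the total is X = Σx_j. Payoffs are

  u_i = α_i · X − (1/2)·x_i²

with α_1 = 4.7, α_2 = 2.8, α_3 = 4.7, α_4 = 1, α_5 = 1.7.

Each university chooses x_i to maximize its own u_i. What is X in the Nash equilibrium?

14.9

University i's FOC: ∂u_i/∂x_i = α_i − x_i = 0, so x_i* = α_i.
NE contributions = (4.7, 2.8, 4.7, 1, 1.7); X = 14.9.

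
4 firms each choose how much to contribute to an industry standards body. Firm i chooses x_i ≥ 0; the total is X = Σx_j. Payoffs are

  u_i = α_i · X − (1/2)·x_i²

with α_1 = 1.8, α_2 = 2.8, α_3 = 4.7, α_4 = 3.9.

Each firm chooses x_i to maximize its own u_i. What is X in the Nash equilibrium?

Firm i's FOC: ∂u_i/∂x_i = α_i − x_i = 0, so x_i* = α_i.
NE contributions = (1.8, 2.8, 4.7, 3.9); X = 13.2.

13.2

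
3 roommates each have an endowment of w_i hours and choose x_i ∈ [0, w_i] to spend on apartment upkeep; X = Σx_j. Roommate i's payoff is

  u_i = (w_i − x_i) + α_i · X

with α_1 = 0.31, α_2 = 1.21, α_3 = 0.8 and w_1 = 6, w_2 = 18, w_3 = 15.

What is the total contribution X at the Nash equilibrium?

∂u_i/∂x_i = α_i − 1, so roommate i contributes w_i if α_i > 1, else 0.
α_i > 1 for i ∈ {2}; NE contributions (0, 18, 0), X = 18.

18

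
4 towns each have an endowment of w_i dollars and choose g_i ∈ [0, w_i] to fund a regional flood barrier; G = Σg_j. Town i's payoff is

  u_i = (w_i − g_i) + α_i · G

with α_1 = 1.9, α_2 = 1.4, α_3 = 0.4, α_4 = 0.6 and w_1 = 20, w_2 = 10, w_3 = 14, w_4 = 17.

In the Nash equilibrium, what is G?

30

∂u_i/∂g_i = α_i − 1, so town i contributes w_i if α_i > 1, else 0.
α_i > 1 for i ∈ {1, 2}; NE contributions (20, 10, 0, 0), G = 30.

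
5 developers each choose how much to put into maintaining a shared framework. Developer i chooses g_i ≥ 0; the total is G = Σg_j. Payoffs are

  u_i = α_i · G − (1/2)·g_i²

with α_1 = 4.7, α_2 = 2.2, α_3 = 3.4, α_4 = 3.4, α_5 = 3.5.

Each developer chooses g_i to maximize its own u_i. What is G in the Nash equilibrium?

Developer i's FOC: ∂u_i/∂g_i = α_i − g_i = 0, so g_i* = α_i.
NE contributions = (4.7, 2.2, 3.4, 3.4, 3.5); G = 17.2.

17.2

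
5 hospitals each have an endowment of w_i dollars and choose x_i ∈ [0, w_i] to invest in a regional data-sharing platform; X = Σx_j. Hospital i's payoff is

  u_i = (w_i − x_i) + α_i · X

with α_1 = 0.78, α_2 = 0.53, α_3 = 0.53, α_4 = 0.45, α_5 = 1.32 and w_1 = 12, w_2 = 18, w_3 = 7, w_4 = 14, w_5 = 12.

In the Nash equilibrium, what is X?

∂u_i/∂x_i = α_i − 1, so hospital i contributes w_i if α_i > 1, else 0.
α_i > 1 for i ∈ {5}; NE contributions (0, 0, 0, 0, 12), X = 12.

12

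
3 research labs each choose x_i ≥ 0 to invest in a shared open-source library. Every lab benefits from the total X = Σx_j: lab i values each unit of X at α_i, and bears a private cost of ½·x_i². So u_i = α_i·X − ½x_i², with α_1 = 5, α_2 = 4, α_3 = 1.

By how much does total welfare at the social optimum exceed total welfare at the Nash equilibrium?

71

Lab i's FOC: ∂u_i/∂x_i = α_i − x_i = 0, so x_i* = α_i.
NE contributions = (5, 4, 1); X = 10.
W^NE = (Σα)·X − ½Σα_i² = 10² − ½·42 = 79.
Planner sets x_i = Σα_j = 10 for every i, so X^SO = 3·10 = 30.
W^SO = (Σα)·X^SO − ½·3·(Σα)² = (3/2)·10² = 150.
Deadweight loss = W^SO − W^NE = 71.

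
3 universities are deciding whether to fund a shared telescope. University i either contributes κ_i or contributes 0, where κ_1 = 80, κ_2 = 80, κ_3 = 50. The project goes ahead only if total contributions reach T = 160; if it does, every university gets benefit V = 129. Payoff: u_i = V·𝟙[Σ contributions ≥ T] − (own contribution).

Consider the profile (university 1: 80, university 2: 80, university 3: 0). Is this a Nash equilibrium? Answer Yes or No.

Total = 160 ≥ 160: provided.
University 1 (pledges 80, payoff 49): dropping to 0 → total 80, payoff 0. No gain.
University 2 (pledges 80, payoff 49): dropping to 0 → total 80, payoff 0. No gain.
University 3 (pledges 0, payoff 129): pledging 50 → total 210, payoff 79. No gain.

Yes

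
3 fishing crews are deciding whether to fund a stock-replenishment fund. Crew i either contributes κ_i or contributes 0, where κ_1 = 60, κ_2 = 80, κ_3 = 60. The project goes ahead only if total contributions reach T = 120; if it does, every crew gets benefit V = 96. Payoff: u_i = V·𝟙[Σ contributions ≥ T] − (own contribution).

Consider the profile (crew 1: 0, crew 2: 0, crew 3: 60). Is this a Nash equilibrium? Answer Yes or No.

No

Total = 60 < 120: not provided.
Crew 1 (pledges 0, payoff 0): pledging 60 → total 120, payoff 36. Profitable deviation.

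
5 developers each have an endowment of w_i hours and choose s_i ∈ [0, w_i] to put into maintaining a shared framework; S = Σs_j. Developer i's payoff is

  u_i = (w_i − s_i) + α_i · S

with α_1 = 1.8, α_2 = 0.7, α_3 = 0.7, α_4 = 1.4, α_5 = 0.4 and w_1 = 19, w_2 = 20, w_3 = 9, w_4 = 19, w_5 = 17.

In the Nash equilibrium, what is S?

38

∂u_i/∂s_i = α_i − 1, so developer i contributes w_i if α_i > 1, else 0.
α_i > 1 for i ∈ {1, 4}; NE contributions (19, 0, 0, 19, 0), S = 38.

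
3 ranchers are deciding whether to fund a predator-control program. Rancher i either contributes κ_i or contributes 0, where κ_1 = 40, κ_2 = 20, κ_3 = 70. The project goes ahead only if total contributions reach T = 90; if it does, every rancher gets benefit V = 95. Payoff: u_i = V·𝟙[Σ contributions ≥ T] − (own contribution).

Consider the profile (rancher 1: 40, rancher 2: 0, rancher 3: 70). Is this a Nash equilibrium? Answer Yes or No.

Yes

Total = 110 ≥ 90: provided.
Rancher 1 (pledges 40, payoff 55): dropping to 0 → total 70, payoff 0. No gain.
Rancher 2 (pledges 0, payoff 95): pledging 20 → total 130, payoff 75. No gain.
Rancher 3 (pledges 70, payoff 25): dropping to 0 → total 40, payoff 0. No gain.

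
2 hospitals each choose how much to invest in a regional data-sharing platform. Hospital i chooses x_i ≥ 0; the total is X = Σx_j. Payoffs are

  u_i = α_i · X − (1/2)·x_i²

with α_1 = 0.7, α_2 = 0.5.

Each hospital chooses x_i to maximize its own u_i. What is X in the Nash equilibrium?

Hospital i's FOC: ∂u_i/∂x_i = α_i − x_i = 0, so x_i* = α_i.
NE contributions = (0.7, 0.5); X = 1.2.

1.2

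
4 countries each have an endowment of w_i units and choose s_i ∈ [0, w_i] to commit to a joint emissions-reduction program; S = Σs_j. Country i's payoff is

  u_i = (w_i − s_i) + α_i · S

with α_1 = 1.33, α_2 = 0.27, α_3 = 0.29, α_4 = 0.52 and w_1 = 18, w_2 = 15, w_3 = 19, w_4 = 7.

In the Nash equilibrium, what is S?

18

∂u_i/∂s_i = α_i − 1, so country i contributes w_i if α_i > 1, else 0.
α_i > 1 for i ∈ {1}; NE contributions (18, 0, 0, 0), S = 18.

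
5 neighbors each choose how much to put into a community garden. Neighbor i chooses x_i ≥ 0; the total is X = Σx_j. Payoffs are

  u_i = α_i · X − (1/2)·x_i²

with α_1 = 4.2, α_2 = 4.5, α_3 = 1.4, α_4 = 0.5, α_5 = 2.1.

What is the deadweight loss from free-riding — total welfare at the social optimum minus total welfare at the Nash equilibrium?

264.19

Neighbor i's FOC: ∂u_i/∂x_i = α_i − x_i = 0, so x_i* = α_i.
NE contributions = (4.2, 4.5, 1.4, 0.5, 2.1); X = 12.7.
W^NE = (Σα)·X − ½Σα_i² = 12.7² − ½·44.51 = 139.035.
Planner sets x_i = Σα_j = 12.7 for every i, so X^SO = 5·12.7 = 63.5.
W^SO = (Σα)·X^SO − ½·5·(Σα)² = (5/2)·12.7² = 403.225.
Deadweight loss = W^SO − W^NE = 264.19.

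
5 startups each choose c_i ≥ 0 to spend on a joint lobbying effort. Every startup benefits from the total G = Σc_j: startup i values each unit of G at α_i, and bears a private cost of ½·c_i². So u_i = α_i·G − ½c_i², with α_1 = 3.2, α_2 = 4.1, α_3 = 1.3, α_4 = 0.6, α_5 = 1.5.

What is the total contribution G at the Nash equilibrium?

10.7

Startup i's FOC: ∂u_i/∂c_i = α_i − c_i = 0, so c_i* = α_i.
NE contributions = (3.2, 4.1, 1.3, 0.6, 1.5); G = 10.7.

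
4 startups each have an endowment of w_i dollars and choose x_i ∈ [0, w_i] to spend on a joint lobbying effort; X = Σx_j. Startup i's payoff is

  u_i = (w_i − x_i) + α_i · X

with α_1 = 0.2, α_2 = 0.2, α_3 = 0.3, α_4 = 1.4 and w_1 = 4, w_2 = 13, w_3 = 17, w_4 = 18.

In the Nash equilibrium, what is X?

18

∂u_i/∂x_i = α_i − 1, so startup i contributes w_i if α_i > 1, else 0.
α_i > 1 for i ∈ {4}; NE contributions (0, 0, 0, 18), X = 18.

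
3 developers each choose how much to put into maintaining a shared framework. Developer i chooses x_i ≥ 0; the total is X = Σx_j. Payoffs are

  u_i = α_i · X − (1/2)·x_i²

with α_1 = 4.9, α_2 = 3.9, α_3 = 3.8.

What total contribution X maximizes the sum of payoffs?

37.8

Planner FOC: ∂(Σu_j)/∂x_i = (Σα_j) − x_i = 0, so x_i^SO = Σα_j = 12.6 for every i; X^SO = 37.8.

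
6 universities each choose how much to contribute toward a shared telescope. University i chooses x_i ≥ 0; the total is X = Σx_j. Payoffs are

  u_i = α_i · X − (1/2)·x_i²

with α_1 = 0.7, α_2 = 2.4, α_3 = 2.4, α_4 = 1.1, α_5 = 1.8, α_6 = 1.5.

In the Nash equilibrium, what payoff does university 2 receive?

20.88

University i's FOC: ∂u_i/∂x_i = α_i − x_i = 0, so x_i* = α_i.
NE contributions = (0.7, 2.4, 2.4, 1.1, 1.8, 1.5); X = 9.9.
u_2 = α_2·X − ½·(x_2)² = 2.4·9.9 − ½·2.4² = 20.88.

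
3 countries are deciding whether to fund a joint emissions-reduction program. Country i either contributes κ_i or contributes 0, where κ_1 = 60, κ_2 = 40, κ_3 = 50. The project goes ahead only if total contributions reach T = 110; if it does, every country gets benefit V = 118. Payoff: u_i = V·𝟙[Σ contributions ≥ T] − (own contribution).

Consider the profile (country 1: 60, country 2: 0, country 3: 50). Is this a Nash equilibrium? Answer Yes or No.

Total = 110 ≥ 110: provided.
Country 1 (pledges 60, payoff 58): dropping to 0 → total 50, payoff 0. No gain.
Country 2 (pledges 0, payoff 118): pledging 40 → total 150, payoff 78. No gain.
Country 3 (pledges 50, payoff 68): dropping to 0 → total 60, payoff 0. No gain.

Yes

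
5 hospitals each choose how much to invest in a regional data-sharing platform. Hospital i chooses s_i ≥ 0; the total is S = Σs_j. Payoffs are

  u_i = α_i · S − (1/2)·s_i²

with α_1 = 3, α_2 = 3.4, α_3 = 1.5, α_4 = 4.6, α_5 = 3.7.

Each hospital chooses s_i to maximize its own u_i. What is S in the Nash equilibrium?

Hospital i's FOC: ∂u_i/∂s_i = α_i − s_i = 0, so s_i* = α_i.
NE contributions = (3, 3.4, 1.5, 4.6, 3.7); S = 16.2.

16.2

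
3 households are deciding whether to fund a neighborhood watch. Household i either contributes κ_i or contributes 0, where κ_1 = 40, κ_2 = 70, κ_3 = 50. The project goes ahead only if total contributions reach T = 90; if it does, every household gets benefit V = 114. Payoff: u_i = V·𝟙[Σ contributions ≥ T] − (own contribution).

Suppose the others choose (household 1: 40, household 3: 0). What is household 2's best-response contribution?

Others' total = 40. Contributing 70 brings total to 110 ≥ 90: gain V − κ_2 = 44.
Best response: 70.

70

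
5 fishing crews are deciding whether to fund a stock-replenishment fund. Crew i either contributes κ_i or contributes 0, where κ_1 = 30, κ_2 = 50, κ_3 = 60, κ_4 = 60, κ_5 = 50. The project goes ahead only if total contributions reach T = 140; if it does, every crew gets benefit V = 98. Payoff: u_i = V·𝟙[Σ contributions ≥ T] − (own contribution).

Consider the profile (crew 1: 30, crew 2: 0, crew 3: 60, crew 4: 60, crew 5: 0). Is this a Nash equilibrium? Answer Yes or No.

Total = 150 ≥ 140: provided.
Crew 1 (pledges 30, payoff 68): dropping to 0 → total 120, payoff 0. No gain.
Crew 2 (pledges 0, payoff 98): pledging 50 → total 200, payoff 48. No gain.
Crew 3 (pledges 60, payoff 38): dropping to 0 → total 90, payoff 0. No gain.
Crew 4 (pledges 60, payoff 38): dropping to 0 → total 90, payoff 0. No gain.
Crew 5 (pledges 0, payoff 98): pledging 50 → total 200, payoff 48. No gain.

Yes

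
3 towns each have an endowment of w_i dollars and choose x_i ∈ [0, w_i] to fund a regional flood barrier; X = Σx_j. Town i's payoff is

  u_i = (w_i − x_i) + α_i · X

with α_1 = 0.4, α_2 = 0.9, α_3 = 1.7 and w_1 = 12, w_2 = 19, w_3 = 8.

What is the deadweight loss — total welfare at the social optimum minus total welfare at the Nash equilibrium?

∂u_i/∂x_i = α_i − 1, so town i contributes w_i if α_i > 1, else 0.
α_i > 1 for i ∈ {3}; NE contributions (0, 0, 8), X = 8.
W^NE = Σw_i − X^NE + (Σα_i)·X^NE = 39 + 2·8 = 55.
Planner: ∂(Σu_j)/∂x_i = Σα_j − 1 = 2 > 0, so everyone contributes w_i; X^SO = 39, W^SO = 39 + 2·39 = 117.
Deadweight loss = 62.

62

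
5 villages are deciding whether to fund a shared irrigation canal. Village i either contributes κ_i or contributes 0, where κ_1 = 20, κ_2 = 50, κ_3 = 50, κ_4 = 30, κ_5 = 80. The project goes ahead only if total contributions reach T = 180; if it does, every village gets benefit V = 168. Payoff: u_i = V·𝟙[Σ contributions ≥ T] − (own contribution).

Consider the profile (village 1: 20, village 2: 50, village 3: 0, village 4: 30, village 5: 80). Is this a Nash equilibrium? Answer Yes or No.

Yes

Total = 180 ≥ 180: provided.
Village 1 (pledges 20, payoff 148): dropping to 0 → total 160, payoff 0. No gain.
Village 2 (pledges 50, payoff 118): dropping to 0 → total 130, payoff 0. No gain.
Village 3 (pledges 0, payoff 168): pledging 50 → total 230, payoff 118. No gain.
Village 4 (pledges 30, payoff 138): dropping to 0 → total 150, payoff 0. No gain.
Village 5 (pledges 80, payoff 88): dropping to 0 → total 100, payoff 0. No gain.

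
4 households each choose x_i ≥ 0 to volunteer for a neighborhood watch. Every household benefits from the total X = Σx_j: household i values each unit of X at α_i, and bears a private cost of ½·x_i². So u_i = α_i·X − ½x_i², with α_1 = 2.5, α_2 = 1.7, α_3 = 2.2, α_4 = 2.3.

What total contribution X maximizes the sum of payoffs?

34.8

Planner FOC: ∂(Σu_j)/∂x_i = (Σα_j) − x_i = 0, so x_i^SO = Σα_j = 8.7 for every i; X^SO = 34.8.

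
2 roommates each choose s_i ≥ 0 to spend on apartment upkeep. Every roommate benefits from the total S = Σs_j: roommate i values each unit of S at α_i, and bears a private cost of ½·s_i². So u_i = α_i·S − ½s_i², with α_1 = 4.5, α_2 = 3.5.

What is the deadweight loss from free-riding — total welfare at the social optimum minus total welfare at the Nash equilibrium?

16.25

Roommate i's FOC: ∂u_i/∂s_i = α_i − s_i = 0, so s_i* = α_i.
NE contributions = (4.5, 3.5); S = 8.
W^NE = (Σα)·S − ½Σα_i² = 8² − ½·32.5 = 47.75.
Planner sets s_i = Σα_j = 8 for every i, so S^SO = 2·8 = 16.
W^SO = (Σα)·S^SO − ½·2·(Σα)² = (2/2)·8² = 64.
Deadweight loss = W^SO − W^NE = 16.25.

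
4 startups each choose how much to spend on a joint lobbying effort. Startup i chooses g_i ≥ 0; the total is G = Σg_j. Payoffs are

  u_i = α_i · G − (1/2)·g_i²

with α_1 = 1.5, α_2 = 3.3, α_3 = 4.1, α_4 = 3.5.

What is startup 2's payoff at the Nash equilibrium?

Startup i's FOC: ∂u_i/∂g_i = α_i − g_i = 0, so g_i* = α_i.
NE contributions = (1.5, 3.3, 4.1, 3.5); G = 12.4.
u_2 = α_2·G − ½·(g_2)² = 3.3·12.4 − ½·3.3² = 35.475.

35.475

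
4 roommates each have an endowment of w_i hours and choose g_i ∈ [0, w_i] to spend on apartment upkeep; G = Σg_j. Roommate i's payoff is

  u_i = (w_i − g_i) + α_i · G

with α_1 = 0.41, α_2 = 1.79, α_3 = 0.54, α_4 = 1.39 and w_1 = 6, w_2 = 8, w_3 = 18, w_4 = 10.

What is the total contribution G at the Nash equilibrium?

∂u_i/∂g_i = α_i − 1, so roommate i contributes w_i if α_i > 1, else 0.
α_i > 1 for i ∈ {2, 4}; NE contributions (0, 8, 0, 10), G = 18.

18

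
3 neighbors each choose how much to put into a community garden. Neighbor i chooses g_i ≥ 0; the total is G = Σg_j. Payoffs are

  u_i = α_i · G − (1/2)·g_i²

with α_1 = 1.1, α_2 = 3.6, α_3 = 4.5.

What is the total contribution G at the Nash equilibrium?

Neighbor i's FOC: ∂u_i/∂g_i = α_i − g_i = 0, so g_i* = α_i.
NE contributions = (1.1, 3.6, 4.5); G = 9.2.

9.2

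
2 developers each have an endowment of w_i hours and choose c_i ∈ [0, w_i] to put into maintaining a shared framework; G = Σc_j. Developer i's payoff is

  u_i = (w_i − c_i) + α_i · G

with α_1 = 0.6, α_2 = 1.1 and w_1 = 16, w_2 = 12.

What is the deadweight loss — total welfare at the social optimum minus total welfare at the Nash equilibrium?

∂u_i/∂c_i = α_i − 1, so developer i contributes w_i if α_i > 1, else 0.
α_i > 1 for i ∈ {2}; NE contributions (0, 12), G = 12.
W^NE = Σw_i − G^NE + (Σα_i)·G^NE = 28 + 0.7·12 = 36.4.
Planner: ∂(Σu_j)/∂c_i = Σα_j − 1 = 0.7 > 0, so everyone contributes w_i; G^SO = 28, W^SO = 28 + 0.7·28 = 47.6.
Deadweight loss = 11.2.

11.2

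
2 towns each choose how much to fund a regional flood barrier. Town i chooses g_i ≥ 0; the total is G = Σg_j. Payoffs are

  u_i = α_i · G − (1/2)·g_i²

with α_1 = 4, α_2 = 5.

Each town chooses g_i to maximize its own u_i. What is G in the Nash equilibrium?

9

Town i's FOC: ∂u_i/∂g_i = α_i − g_i = 0, so g_i* = α_i.
NE contributions = (4, 5); G = 9.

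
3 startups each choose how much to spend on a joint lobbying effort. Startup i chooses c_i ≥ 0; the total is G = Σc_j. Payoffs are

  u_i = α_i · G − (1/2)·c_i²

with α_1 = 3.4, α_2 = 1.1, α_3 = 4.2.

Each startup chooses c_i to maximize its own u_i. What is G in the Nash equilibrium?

Startup i's FOC: ∂u_i/∂c_i = α_i − c_i = 0, so c_i* = α_i.
NE contributions = (3.4, 1.1, 4.2); G = 8.7.

8.7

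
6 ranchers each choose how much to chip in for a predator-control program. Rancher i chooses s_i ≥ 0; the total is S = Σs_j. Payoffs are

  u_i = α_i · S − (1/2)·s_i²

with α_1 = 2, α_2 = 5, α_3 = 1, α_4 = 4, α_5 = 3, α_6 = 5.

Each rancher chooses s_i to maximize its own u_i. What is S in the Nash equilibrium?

Rancher i's FOC: ∂u_i/∂s_i = α_i − s_i = 0, so s_i* = α_i.
NE contributions = (2, 5, 1, 4, 3, 5); S = 20.

20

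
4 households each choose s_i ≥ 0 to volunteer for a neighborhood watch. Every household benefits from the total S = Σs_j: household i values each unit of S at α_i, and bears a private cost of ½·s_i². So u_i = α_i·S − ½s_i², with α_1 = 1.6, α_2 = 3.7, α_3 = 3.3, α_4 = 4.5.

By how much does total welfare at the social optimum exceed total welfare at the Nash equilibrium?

Household i's FOC: ∂u_i/∂s_i = α_i − s_i = 0, so s_i* = α_i.
NE contributions = (1.6, 3.7, 3.3, 4.5); S = 13.1.
W^NE = (Σα)·S − ½Σα_i² = 13.1² − ½·47.39 = 147.915.
Planner sets s_i = Σα_j = 13.1 for every i, so S^SO = 4·13.1 = 52.4.
W^SO = (Σα)·S^SO − ½·4·(Σα)² = (4/2)·13.1² = 343.22.
Deadweight loss = W^SO − W^NE = 195.305.

195.305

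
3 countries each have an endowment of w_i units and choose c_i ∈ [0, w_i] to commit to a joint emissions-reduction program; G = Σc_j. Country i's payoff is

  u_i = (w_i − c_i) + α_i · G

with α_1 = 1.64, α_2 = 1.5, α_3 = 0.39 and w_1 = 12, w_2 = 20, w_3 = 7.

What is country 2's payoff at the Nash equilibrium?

∂u_i/∂c_i = α_i − 1, so country i contributes w_i if α_i > 1, else 0.
α_i > 1 for i ∈ {1, 2}; NE contributions (12, 20, 0), G = 32.
u_2 = (20 − 20) + 1.5·32 = 48.

48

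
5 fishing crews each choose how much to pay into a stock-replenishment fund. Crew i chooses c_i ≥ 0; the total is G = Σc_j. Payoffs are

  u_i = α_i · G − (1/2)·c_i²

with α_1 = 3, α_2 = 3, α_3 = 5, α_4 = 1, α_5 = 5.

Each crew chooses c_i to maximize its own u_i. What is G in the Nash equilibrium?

17

Crew i's FOC: ∂u_i/∂c_i = α_i − c_i = 0, so c_i* = α_i.
NE contributions = (3, 3, 5, 1, 5); G = 17.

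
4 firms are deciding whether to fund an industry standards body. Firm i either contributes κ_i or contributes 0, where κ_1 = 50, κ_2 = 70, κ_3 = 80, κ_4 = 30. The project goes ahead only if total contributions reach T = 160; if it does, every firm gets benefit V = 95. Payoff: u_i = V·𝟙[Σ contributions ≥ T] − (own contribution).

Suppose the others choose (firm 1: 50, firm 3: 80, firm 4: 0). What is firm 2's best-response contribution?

70

Others' total = 130. Contributing 70 brings total to 200 ≥ 160: gain V − κ_2 = 25.
Best response: 70.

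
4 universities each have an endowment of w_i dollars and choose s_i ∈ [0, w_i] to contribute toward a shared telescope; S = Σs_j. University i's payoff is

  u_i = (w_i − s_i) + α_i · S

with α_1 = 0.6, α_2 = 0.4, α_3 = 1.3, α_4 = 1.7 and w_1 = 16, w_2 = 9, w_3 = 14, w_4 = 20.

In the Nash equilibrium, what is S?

34

∂u_i/∂s_i = α_i − 1, so university i contributes w_i if α_i > 1, else 0.
α_i > 1 for i ∈ {3, 4}; NE contributions (0, 0, 14, 20), S = 34.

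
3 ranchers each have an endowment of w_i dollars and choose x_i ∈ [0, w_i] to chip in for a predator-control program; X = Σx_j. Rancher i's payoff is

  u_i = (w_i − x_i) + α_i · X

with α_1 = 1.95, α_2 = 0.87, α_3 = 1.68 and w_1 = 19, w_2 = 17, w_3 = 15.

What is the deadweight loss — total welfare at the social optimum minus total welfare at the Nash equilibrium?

59.5

∂u_i/∂x_i = α_i − 1, so rancher i contributes w_i if α_i > 1, else 0.
α_i > 1 for i ∈ {1, 3}; NE contributions (19, 0, 15), X = 34.
W^NE = Σw_i − X^NE + (Σα_i)·X^NE = 51 + 3.5·34 = 170.
Planner: ∂(Σu_j)/∂x_i = Σα_j − 1 = 3.5 > 0, so everyone contributes w_i; X^SO = 51, W^SO = 51 + 3.5·51 = 229.5.
Deadweight loss = 59.5.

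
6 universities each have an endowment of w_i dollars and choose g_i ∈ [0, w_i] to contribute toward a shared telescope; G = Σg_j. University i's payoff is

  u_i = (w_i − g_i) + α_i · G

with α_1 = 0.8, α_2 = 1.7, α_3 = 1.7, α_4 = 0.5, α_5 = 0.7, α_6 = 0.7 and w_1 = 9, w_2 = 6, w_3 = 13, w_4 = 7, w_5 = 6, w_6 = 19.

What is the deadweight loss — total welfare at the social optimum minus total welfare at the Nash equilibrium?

∂u_i/∂g_i = α_i − 1, so university i contributes w_i if α_i > 1, else 0.
α_i > 1 for i ∈ {2, 3}; NE contributions (0, 6, 13, 0, 0, 0), G = 19.
W^NE = Σw_i − G^NE + (Σα_i)·G^NE = 60 + 5.1·19 = 156.9.
Planner: ∂(Σu_j)/∂g_i = Σα_j − 1 = 5.1 > 0, so everyone contributes w_i; G^SO = 60, W^SO = 60 + 5.1·60 = 366.
Deadweight loss = 209.1.

209.1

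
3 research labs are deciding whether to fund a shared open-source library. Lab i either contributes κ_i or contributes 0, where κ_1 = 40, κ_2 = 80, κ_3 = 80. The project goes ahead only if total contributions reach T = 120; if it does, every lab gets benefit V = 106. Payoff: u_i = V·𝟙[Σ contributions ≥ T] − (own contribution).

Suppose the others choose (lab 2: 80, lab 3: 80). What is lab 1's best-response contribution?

Others' total = 160 ≥ 120; contributing adds cost 40 for no extra benefit.
Best response: 0.

0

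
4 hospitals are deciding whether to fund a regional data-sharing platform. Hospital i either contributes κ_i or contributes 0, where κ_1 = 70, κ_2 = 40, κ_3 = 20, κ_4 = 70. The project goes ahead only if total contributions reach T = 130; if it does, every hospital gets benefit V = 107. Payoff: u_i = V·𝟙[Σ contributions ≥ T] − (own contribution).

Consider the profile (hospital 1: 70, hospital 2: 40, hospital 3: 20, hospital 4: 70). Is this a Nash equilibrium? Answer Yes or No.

No

Total = 200 ≥ 130: provided.
Hospital 1 (pledges 70, payoff 37): dropping to 0 → total 130, payoff 107. Profitable deviation.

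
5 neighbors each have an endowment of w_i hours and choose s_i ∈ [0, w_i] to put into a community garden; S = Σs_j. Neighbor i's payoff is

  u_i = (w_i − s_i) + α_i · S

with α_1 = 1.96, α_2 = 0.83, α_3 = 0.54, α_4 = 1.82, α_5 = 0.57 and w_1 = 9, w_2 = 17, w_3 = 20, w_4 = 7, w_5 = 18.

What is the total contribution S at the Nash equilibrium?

∂u_i/∂s_i = α_i − 1, so neighbor i contributes w_i if α_i > 1, else 0.
α_i > 1 for i ∈ {1, 4}; NE contributions (9, 0, 0, 7, 0), S = 16.

16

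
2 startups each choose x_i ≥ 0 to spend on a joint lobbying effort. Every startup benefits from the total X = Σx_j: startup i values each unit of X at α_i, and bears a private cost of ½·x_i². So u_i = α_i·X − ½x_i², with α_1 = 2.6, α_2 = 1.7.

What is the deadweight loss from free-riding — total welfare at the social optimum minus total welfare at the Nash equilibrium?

4.825

Startup i's FOC: ∂u_i/∂x_i = α_i − x_i = 0, so x_i* = α_i.
NE contributions = (2.6, 1.7); X = 4.3.
W^NE = (Σα)·X − ½Σα_i² = 4.3² − ½·9.65 = 13.665.
Planner sets x_i = Σα_j = 4.3 for every i, so X^SO = 2·4.3 = 8.6.
W^SO = (Σα)·X^SO − ½·2·(Σα)² = (2/2)·4.3² = 18.49.
Deadweight loss = W^SO − W^NE = 4.825.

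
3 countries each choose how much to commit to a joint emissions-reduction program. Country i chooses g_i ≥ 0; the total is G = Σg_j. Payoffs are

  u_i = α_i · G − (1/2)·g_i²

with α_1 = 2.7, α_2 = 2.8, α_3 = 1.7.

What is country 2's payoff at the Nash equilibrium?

16.24

Country i's FOC: ∂u_i/∂g_i = α_i − g_i = 0, so g_i* = α_i.
NE contributions = (2.7, 2.8, 1.7); G = 7.2.
u_2 = α_2·G − ½·(g_2)² = 2.8·7.2 − ½·2.8² = 16.24.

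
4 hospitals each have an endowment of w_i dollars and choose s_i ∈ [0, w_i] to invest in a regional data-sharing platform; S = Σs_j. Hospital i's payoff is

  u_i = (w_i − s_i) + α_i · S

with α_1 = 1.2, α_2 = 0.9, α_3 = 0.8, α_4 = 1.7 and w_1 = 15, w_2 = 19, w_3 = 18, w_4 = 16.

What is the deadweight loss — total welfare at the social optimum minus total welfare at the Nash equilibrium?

133.2

∂u_i/∂s_i = α_i − 1, so hospital i contributes w_i if α_i > 1, else 0.
α_i > 1 for i ∈ {1, 4}; NE contributions (15, 0, 0, 16), S = 31.
W^NE = Σw_i − S^NE + (Σα_i)·S^NE = 68 + 3.6·31 = 179.6.
Planner: ∂(Σu_j)/∂s_i = Σα_j − 1 = 3.6 > 0, so everyone contributes w_i; S^SO = 68, W^SO = 68 + 3.6·68 = 312.8.
Deadweight loss = 133.2.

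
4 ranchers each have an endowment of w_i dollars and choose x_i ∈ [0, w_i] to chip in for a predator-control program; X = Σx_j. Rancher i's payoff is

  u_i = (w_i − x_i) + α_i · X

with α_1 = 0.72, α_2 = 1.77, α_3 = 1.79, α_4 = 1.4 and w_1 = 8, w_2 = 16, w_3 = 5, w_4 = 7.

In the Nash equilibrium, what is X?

28

∂u_i/∂x_i = α_i − 1, so rancher i contributes w_i if α_i > 1, else 0.
α_i > 1 for i ∈ {2, 3, 4}; NE contributions (0, 16, 5, 7), X = 28.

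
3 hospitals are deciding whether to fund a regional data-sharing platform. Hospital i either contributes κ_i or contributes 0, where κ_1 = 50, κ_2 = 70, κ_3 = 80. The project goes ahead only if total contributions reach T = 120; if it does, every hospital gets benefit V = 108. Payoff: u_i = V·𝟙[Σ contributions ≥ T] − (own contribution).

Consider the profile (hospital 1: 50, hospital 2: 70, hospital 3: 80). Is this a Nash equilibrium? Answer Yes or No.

No

Total = 200 ≥ 120: provided.
Hospital 1 (pledges 50, payoff 58): dropping to 0 → total 150, payoff 108. Profitable deviation.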